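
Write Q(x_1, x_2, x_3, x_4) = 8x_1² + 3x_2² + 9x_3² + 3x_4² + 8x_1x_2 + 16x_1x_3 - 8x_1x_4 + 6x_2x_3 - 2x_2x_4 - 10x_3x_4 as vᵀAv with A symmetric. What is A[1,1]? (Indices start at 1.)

8

The coefficient of x_1² in Q is 8, and that is exactly A[1,1].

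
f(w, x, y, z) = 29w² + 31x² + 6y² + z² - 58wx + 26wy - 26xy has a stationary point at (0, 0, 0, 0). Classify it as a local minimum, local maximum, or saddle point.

local minimum

The Hessian at the origin is H = [[58, -58, 26, 0], [-58, 62, -26, 0], [26, -26, 12, 0], [0, 0, 0, 2]].
An LDLᵀ factorisation of H has diagonal entries 58, 4, 10/29, 2.
Counting signs: 4 positive.
H is positive definite, so the origin is a strict local minimum.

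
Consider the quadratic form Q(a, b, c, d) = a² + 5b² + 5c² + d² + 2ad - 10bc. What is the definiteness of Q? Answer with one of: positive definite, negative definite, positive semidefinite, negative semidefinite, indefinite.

Write A = [[1, 0, 0, 1], [0, 5, -5, 0], [0, -5, 5, 0], [1, 0, 0, 1]].
Applying the same elementary operations to the rows and columns of A produces a congruent diagonal matrix with entries 1, 5, 0, 0.
So there are 2 positive, 2 zero pivots.
Hence Q is positive semidefinite.

positive semidefinite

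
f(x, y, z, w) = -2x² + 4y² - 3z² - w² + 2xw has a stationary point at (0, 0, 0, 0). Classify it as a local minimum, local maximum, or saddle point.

The Hessian at the origin is H = [[-4, 0, 0, 2], [0, 8, 0, 0], [0, 0, -6, 0], [2, 0, 0, -2]].
Congruent diagonalization of H (simultaneous row and column reduction) yields pivots -4, 8, -6, -1.
That gives 1 positive, 3 negative pivots.
H is indefinite, so the origin is a saddle point.

saddle point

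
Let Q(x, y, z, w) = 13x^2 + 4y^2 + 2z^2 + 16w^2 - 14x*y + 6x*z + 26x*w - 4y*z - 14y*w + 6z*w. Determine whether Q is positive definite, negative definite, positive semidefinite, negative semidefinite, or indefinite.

positive definite

The associated matrix is A = [[13, -7, 3, 13], [-7, 4, -2, -7], [3, -2, 2, 3], [13, -7, 3, 16]].
Applying the same elementary operations to the rows and columns of A produces a congruent diagonal matrix with entries 13, 3/13, 2/3, 3.
Counting signs: 4 positive.
Hence Q is positive definite.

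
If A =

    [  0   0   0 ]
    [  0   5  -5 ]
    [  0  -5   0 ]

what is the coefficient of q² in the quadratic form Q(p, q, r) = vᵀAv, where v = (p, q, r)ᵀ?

The coefficient of q² is the diagonal entry A[2,2] = 5.

5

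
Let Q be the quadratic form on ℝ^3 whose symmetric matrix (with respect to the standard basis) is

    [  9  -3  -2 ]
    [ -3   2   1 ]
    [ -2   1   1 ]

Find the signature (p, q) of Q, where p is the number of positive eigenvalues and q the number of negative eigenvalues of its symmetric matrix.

(3, 0)

An LDLᵀ factorisation of A has diagonal entries 9, 1, 4/9.
Counting signs: 3 positive.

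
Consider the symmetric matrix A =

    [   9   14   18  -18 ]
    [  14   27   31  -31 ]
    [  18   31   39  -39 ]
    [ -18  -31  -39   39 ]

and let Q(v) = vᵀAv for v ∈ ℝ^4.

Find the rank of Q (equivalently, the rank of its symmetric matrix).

Row-reducing A symmetrically gives the diagonal entries 9, 47/9, 60/47, 0.
Counting signs: 3 positive, 1 zero.
The rank is the number of nonzero pivots: 3.

3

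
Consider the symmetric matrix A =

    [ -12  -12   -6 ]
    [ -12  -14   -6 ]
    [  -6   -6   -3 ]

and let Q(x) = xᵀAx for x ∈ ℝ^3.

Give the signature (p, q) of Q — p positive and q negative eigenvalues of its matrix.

(0, 2)

Applying the same elementary operations to the rows and columns of A produces a congruent diagonal matrix with entries -12, -2, 0.
Counting signs: 2 negative, 1 zero.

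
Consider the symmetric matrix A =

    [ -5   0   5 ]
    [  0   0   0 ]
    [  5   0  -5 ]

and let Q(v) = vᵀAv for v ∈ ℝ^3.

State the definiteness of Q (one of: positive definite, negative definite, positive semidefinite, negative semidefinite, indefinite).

negative semidefinite

Congruent diagonalization of A (simultaneous row and column reduction) yields pivots -5, 0, 0.
So there are 1 negative, 2 zero pivots.
Hence Q is negative semidefinite.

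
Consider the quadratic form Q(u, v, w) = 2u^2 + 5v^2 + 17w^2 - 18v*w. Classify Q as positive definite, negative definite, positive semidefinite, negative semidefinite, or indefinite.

positive definite

The symmetric matrix is A = [[2, 0, 0], [0, 5, -9], [0, -9, 17]].
Congruent diagonalization of A (simultaneous row and column reduction) yields pivots 2, 5, 4/5.
So there are 3 positive pivots.
Hence Q is positive definite.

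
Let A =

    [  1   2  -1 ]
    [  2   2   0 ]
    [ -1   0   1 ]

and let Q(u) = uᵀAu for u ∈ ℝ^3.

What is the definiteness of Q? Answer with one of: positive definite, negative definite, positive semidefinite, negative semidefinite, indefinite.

indefinite

An LDLᵀ factorisation of A has diagonal entries 1, -2, 2.
So there are 2 positive, 1 negative pivots.
Hence Q is indefinite.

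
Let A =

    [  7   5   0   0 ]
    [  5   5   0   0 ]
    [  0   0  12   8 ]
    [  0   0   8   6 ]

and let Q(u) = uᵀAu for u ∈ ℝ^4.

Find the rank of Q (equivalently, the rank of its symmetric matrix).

Applying the same elementary operations to the rows and columns of A produces a congruent diagonal matrix with entries 7, 10/7, 12, 2/3.
That gives 4 positive pivots.
The rank is the number of nonzero pivots: 4.

4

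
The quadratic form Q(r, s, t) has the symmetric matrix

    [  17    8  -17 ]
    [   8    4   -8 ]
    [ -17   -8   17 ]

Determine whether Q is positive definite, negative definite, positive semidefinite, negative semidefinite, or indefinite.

Congruent diagonalization of A (simultaneous row and column reduction) yields pivots 17, 4/17, 0.
So there are 2 positive, 1 zero pivots.
Hence Q is positive semidefinite.

positive semidefinite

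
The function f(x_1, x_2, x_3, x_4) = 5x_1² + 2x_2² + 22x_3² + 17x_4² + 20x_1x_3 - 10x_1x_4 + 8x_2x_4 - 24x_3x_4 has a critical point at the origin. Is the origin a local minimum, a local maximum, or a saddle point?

local minimum

The Hessian at the origin is H = [[10, 0, 20, -10], [0, 4, 0, 8], [20, 0, 44, -24], [-10, 8, -24, 34]].
Row-reducing H symmetrically gives the diagonal entries 10, 4, 4, 4.
Counting signs: 4 positive.
H is positive definite, so the origin is a strict local minimum.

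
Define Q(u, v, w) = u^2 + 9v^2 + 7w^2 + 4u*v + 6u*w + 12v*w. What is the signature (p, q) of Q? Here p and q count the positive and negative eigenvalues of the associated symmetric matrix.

(2, 1)

The symmetric matrix is A = [[1, 2, 3], [2, 9, 6], [3, 6, 7]].
Applying the same elementary operations to the rows and columns of A produces a congruent diagonal matrix with entries 1, 5, -2.
So there are 2 positive, 1 negative pivots.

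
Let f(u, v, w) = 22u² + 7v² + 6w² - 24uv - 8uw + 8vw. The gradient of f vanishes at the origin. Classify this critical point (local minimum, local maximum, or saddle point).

saddle point

The Hessian at the origin is H = [[44, -24, -8], [-24, 14, 8], [-8, 8, 12]].
Congruent diagonalization of H (simultaneous row and column reduction) yields pivots 44, 10/11, -4.
That gives 2 positive, 1 negative pivots.
H is indefinite, so the origin is a saddle point.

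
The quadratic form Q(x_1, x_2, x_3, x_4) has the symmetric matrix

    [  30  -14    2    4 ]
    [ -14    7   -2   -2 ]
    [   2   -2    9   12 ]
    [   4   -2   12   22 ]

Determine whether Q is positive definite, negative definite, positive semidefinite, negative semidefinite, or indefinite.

positive definite

An LDLᵀ factorisation of A has diagonal entries 30, 7/15, 45/7, 10/9.
That gives 4 positive pivots.
Hence Q is positive definite.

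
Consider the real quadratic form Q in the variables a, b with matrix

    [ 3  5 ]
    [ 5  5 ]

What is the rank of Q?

Applying the same elementary operations to the rows and columns of A produces a congruent diagonal matrix with entries 3, -10/3.
Counting signs: 1 positive, 1 negative.
The rank is the number of nonzero pivots: 2.

2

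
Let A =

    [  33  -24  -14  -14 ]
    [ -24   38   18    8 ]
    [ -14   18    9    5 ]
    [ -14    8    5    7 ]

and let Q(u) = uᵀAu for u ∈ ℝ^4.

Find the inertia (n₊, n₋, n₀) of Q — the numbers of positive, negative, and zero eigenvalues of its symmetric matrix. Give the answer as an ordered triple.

(4, 0, 0)

Congruent diagonalization of A (simultaneous row and column reduction) yields pivots 33, 226/11, 29/339, 20/29.
That gives 4 positive pivots.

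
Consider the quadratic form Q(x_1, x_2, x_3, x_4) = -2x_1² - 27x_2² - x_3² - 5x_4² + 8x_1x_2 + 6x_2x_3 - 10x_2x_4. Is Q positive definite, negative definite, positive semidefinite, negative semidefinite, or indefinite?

The symmetric matrix of Q is A = [[-2, 4, 0, 0], [4, -27, 3, -5], [0, 3, -1, 0], [0, -5, 0, -5]].
Leading principal minors: Δ_1 = -2, Δ_2 = 38, Δ_3 = -20, Δ_4 = 50.
The signs alternate starting with Δ_1 < 0, so by Sylvester's criterion Q is negative definite.

negative definite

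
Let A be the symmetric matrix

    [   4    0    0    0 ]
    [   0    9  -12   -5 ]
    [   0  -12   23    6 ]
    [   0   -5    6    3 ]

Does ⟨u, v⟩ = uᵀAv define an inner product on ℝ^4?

An LDLᵀ factorisation of A has diagonal entries 4, 9, 7, 10/63.
Counting signs: 4 positive.
Hence Q is positive definite.
⟨·,·⟩ is an inner product exactly when A is positive definite.

yes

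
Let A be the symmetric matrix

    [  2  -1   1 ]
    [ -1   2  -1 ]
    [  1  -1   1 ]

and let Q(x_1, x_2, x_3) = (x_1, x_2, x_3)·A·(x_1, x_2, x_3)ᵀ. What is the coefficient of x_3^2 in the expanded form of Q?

1

The coefficient of x_3^2 is the diagonal entry A[3,3] = 1.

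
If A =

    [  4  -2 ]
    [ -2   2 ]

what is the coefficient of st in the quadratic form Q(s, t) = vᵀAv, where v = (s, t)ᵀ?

-4

The coefficient of st is A[1,2] + A[2,1] = 2·(-2) = -4.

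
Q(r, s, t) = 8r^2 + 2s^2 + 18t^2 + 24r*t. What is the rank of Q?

Write A = [[8, 0, 12], [0, 2, 0], [12, 0, 18]].
Applying the same elementary operations to the rows and columns of A produces a congruent diagonal matrix with entries 8, 2, 0.
So there are 2 positive, 1 zero pivots.
The rank is the number of nonzero pivots: 2.

2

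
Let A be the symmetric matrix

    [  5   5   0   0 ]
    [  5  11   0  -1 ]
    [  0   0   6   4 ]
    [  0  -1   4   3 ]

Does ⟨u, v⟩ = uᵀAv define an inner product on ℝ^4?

yes

Leading principal minors: Δ_1 = 5, Δ_2 = 30, Δ_3 = 180, Δ_4 = 30.
All leading principal minors are positive, so by Sylvester's criterion Q is positive definite.
⟨·,·⟩ is an inner product exactly when A is positive definite.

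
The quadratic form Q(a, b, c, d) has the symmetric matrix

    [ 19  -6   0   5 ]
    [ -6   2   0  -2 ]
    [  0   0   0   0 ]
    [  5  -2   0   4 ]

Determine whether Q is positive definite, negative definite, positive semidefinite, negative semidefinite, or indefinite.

positive semidefinite

Applying the same elementary operations to the rows and columns of A produces a congruent diagonal matrix with entries 19, 2/19, 0, 1.
That gives 3 positive, 1 zero pivots.
Hence Q is positive semidefinite.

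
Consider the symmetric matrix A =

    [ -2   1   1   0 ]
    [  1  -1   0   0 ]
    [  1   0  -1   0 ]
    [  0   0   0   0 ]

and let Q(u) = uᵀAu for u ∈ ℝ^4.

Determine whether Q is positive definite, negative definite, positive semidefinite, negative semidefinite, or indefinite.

Symmetric row and column elimination reduces A to a congruent diagonal form with pivots -2, -1/2, 0, 0.
So there are 2 negative, 2 zero pivots.
Hence Q is negative semidefinite.

negative semidefinite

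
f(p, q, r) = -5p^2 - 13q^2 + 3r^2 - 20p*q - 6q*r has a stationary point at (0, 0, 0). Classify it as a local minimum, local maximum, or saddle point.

The Hessian at the origin is H = [[-10, -20, 0], [-20, -26, -6], [0, -6, 6]].
Row-reducing H symmetrically gives the diagonal entries -10, 14, 24/7.
So there are 2 positive, 1 negative pivots.
H is indefinite, so the origin is a saddle point.

saddle point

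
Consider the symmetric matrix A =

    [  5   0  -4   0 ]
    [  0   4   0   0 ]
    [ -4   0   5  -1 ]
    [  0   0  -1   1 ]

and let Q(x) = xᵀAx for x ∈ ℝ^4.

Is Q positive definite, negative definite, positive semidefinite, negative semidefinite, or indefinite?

positive definite

Congruent diagonalization of A (simultaneous row and column reduction) yields pivots 5, 4, 9/5, 4/9.
So there are 4 positive pivots.
Hence Q is positive definite.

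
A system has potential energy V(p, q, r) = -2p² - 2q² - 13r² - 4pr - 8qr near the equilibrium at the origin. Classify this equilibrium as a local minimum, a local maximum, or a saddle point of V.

The Hessian at the origin is H = [[-4, 0, -4], [0, -4, -8], [-4, -8, -26]].
Congruent diagonalization of H (simultaneous row and column reduction) yields pivots -4, -4, -6.
Counting signs: 3 negative.
H is negative definite, so the origin is a strict local maximum.

local maximum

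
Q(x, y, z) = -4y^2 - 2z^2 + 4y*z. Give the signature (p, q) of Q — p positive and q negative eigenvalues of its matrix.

(0, 2)

Write A = [[0, 0, 0], [0, -4, 2], [0, 2, -2]].
Symmetric row and column elimination reduces A to a congruent diagonal form with pivots 0, -4, -1.
So there are 2 negative, 1 zero pivots.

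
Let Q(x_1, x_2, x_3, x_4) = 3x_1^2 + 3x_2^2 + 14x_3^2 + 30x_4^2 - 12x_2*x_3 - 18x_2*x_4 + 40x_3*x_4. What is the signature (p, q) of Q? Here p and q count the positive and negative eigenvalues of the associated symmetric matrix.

(4, 0)

Write A = [[3, 0, 0, 0], [0, 3, -6, -9], [0, -6, 14, 20], [0, -9, 20, 30]].
Applying the same elementary operations to the rows and columns of A produces a congruent diagonal matrix with entries 3, 3, 2, 1.
That gives 4 positive pivots.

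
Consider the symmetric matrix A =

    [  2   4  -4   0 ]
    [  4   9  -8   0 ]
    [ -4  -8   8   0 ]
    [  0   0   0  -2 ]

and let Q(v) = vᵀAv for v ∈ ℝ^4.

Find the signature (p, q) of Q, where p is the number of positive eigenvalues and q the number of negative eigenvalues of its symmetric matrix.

(2, 1)

Symmetric row and column elimination reduces A to a congruent diagonal form with pivots 2, 1, 0, -2.
That gives 2 positive, 1 negative, 1 zero pivots.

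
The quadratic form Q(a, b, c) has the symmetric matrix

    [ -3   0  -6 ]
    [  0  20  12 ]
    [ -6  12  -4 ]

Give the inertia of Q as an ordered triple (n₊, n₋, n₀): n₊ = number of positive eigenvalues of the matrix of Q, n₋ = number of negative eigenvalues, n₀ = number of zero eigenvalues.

(2, 1, 0)

Congruent diagonalization of A (simultaneous row and column reduction) yields pivots -3, 20, 4/5.
So there are 2 positive, 1 negative pivots.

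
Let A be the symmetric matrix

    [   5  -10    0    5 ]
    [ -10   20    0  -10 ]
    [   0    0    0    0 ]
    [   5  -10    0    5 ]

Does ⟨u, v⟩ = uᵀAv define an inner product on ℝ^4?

Row-reducing A symmetrically gives the diagonal entries 5, 0, 0, 0.
So there are 1 positive, 3 zero pivots.
Hence Q is positive semidefinite.
⟨·,·⟩ is an inner product exactly when A is positive definite.

no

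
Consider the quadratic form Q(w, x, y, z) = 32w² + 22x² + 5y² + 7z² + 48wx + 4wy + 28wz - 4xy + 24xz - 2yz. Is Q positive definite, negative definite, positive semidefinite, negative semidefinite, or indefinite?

positive definite

The associated matrix is A = [[32, 24, 2, 14], [24, 22, -2, 12], [2, -2, 5, -1], [14, 12, -1, 7]].
Row-reducing A symmetrically gives the diagonal entries 32, 4, 29/16, 4/29.
Counting signs: 4 positive.
Hence Q is positive definite.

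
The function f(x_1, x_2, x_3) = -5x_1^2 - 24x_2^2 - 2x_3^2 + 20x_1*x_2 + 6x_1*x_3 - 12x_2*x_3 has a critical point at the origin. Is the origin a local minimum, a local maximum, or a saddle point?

local maximum

The Hessian at the origin is H = [[-10, 20, 6], [20, -48, -12], [6, -12, -4]].
Row-reducing H symmetrically gives the diagonal entries -10, -8, -2/5.
Counting signs: 3 negative.
H is negative definite, so the origin is a strict local maximum.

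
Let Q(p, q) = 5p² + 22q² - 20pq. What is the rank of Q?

2

Write A = [[5, -10], [-10, 22]].
Row-reducing A symmetrically gives the diagonal entries 5, 2.
So there are 2 positive pivots.
The rank is the number of nonzero pivots: 2.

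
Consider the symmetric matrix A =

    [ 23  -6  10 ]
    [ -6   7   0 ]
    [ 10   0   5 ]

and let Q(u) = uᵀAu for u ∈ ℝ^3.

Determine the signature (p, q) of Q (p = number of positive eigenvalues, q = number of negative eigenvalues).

Congruent diagonalization of A (simultaneous row and column reduction) yields pivots 23, 125/23, -3/5.
Counting signs: 2 positive, 1 negative.

(2, 1)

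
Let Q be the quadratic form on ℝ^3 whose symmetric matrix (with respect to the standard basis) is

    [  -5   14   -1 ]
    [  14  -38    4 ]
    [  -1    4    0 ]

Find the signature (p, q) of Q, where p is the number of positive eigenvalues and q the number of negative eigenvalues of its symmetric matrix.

Congruent diagonalization of A (simultaneous row and column reduction) yields pivots -5, 6/5, -1.
That gives 1 positive, 2 negative pivots.

(1, 2)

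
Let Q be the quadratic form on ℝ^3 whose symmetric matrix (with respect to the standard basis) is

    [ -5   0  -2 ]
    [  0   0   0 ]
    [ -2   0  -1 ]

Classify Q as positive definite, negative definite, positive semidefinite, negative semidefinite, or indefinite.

negative semidefinite

Row-reducing A symmetrically gives the diagonal entries -5, 0, -1/5.
That gives 2 negative, 1 zero pivots.
Hence Q is negative semidefinite.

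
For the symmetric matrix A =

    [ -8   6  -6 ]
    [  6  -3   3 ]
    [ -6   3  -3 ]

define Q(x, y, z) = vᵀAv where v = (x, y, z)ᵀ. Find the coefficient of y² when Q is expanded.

-3

The coefficient of y² is the diagonal entry A[2,2] = -3.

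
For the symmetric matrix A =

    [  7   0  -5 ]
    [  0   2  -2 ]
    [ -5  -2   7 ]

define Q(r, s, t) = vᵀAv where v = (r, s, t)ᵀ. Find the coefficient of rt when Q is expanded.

-10

The coefficient of rt is A[1,3] + A[3,1] = 2·(-5) = -10.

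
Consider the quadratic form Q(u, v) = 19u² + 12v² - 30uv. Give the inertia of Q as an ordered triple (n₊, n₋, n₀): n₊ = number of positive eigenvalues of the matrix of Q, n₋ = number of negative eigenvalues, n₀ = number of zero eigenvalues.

(2, 0, 0)

Write A = [[19, -15], [-15, 12]].
An LDLᵀ factorisation of A has diagonal entries 19, 3/19.
Counting signs: 2 positive.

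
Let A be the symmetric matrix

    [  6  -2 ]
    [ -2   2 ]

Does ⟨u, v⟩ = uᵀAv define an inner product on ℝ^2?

Applying the same elementary operations to the rows and columns of A produces a congruent diagonal matrix with entries 6, 4/3.
Counting signs: 2 positive.
Hence Q is positive definite.
⟨·,·⟩ is an inner product exactly when A is positive definite.

yes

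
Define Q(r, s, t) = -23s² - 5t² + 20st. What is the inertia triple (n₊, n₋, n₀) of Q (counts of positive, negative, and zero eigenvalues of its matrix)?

Write A = [[0, 0, 0], [0, -23, 10], [0, 10, -5]].
Row-reducing A symmetrically gives the diagonal entries 0, -23, -15/23.
That gives 2 negative, 1 zero pivots.

(0, 2, 1)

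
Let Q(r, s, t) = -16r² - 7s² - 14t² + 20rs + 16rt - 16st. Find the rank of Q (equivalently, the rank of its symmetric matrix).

3

The associated matrix is A = [[-16, 10, 8], [10, -7, -8], [8, -8, -14]].
Symmetric row and column elimination reduces A to a congruent diagonal form with pivots -16, -3/4, 2.
Counting signs: 1 positive, 2 negative.
The rank is the number of nonzero pivots: 3.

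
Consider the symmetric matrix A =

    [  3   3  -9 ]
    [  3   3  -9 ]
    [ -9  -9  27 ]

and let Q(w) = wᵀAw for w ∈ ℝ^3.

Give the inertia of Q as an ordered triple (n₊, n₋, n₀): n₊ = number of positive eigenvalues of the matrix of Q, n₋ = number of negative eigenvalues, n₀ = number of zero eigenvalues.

(1, 0, 2)

Applying the same elementary operations to the rows and columns of A produces a congruent diagonal matrix with entries 3, 0, 0.
So there are 1 positive, 2 zero pivots.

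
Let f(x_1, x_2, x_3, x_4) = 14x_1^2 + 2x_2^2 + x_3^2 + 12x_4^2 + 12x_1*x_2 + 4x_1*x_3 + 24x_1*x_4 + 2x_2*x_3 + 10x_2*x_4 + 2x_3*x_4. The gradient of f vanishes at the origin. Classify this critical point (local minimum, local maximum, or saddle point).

The Hessian at the origin is H = [[28, 12, 4, 24], [12, 4, 2, 10], [4, 2, 2, 2], [24, 10, 2, 24]].
Applying the same elementary operations to the rows and columns of H produces a congruent diagonal matrix with entries 28, -8/7, 3/2, 2.
Counting signs: 3 positive, 1 negative.
H is indefinite, so the origin is a saddle point.

saddle point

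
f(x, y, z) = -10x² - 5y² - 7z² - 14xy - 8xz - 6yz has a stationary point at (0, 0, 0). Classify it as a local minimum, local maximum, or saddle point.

local maximum

The Hessian at the origin is H = [[-20, -14, -8], [-14, -10, -6], [-8, -6, -14]].
Symmetric row and column elimination reduces H to a congruent diagonal form with pivots -20, -1/5, -10.
That gives 3 negative pivots.
H is negative definite, so the origin is a strict local maximum.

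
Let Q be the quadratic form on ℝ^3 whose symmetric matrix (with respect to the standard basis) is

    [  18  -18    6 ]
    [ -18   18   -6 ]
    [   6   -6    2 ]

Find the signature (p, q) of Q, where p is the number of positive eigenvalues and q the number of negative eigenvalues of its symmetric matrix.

(1, 0)

Symmetric row and column elimination reduces A to a congruent diagonal form with pivots 18, 0, 0.
Counting signs: 1 positive, 2 zero.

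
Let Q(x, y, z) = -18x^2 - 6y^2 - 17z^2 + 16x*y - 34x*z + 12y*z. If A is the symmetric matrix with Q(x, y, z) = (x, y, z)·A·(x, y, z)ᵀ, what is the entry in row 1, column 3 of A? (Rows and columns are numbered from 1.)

The coefficient of x·z in Q is -34. For a symmetric A this equals A[1,3] + A[3,1] = 2·A[1,3].
So A[1,3] = -34/2 = -17.

-17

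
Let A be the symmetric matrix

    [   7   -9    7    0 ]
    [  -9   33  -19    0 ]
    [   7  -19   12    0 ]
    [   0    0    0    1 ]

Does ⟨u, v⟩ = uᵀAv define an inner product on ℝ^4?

yes

Leading principal minors: Δ_1 = 7, Δ_2 = 150, Δ_3 = 50, Δ_4 = 50.
All leading principal minors are positive, so by Sylvester's criterion Q is positive definite.
⟨·,·⟩ is an inner product exactly when A is positive definite.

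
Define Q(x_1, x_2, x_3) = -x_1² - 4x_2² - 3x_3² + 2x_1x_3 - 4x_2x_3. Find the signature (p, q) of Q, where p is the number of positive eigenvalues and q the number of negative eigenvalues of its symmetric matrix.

The symmetric matrix is A = [[-1, 0, 1], [0, -4, -2], [1, -2, -3]].
Applying the same elementary operations to the rows and columns of A produces a congruent diagonal matrix with entries -1, -4, -1.
Counting signs: 3 negative.

(0, 3)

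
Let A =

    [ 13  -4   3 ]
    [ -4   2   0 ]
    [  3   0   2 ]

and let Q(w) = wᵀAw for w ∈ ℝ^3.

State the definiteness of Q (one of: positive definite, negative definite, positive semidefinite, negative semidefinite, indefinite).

positive definite

Leading principal minors: Δ_1 = 13, Δ_2 = 10, Δ_3 = 2.
All leading principal minors are positive, so by Sylvester's criterion Q is positive definite.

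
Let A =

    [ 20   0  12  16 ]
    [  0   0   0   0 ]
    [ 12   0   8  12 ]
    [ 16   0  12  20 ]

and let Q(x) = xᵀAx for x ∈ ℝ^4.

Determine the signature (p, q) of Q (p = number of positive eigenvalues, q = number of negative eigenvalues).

(2, 0)

Congruent diagonalization of A (simultaneous row and column reduction) yields pivots 20, 0, 4/5, 0.
Counting signs: 2 positive, 2 zero.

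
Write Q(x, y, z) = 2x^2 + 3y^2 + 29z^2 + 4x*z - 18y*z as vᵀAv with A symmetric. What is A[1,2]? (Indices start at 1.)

0

The coefficient of x·y in Q is 0. For a symmetric A this equals A[1,2] + A[2,1] = 2·A[1,2].
So A[1,2] = 0/2 = 0.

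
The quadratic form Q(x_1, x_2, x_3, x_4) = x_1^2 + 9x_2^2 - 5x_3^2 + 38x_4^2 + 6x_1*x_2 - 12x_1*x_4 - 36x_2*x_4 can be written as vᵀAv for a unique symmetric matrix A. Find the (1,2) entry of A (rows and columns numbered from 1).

The coefficient of x_1·x_2 in Q is 6. For a symmetric A this equals A[1,2] + A[2,1] = 2·A[1,2].
So A[1,2] = 6/2 = 3.

3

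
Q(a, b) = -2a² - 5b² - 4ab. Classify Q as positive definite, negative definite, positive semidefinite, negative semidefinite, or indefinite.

negative definite

The symmetric matrix of Q is [[-2, -2], [-2, -5]].
For the 2×2 matrix [[-2, -2], [-2, -5]]: det = -2·-5 − (-2)² = 6, trace = -7.
det > 0 so both eigenvalues share the sign of the trace; trace = -7 < 0 ⇒ both negative.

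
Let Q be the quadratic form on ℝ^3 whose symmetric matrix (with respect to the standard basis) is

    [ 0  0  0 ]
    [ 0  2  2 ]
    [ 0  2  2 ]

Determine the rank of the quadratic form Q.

1

Symmetric row and column elimination reduces A to a congruent diagonal form with pivots 0, 2, 0.
So there are 1 positive, 2 zero pivots.
The rank is the number of nonzero pivots: 1.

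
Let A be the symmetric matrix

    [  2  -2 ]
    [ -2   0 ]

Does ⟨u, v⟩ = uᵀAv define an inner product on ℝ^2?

For the 2×2 matrix [[2, -2], [-2, 0]]: det = 2·0 − (-2)² = -4, trace = 2.
det < 0 so the eigenvalues have opposite signs; the form is indefinite.
⟨·,·⟩ is an inner product exactly when A is positive definite.

no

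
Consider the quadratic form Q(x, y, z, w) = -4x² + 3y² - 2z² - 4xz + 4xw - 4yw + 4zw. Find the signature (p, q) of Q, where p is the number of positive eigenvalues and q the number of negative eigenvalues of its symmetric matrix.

(2, 2)

Write A = [[-4, 0, -2, 2], [0, 3, 0, -2], [-2, 0, -2, 2], [2, -2, 2, 0]].
Congruent diagonalization of A (simultaneous row and column reduction) yields pivots -4, 3, -1, 2/3.
Counting signs: 2 positive, 2 negative.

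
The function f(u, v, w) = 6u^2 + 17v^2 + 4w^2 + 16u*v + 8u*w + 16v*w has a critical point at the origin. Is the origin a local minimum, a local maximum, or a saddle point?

local minimum

The Hessian at the origin is H = [[12, 16, 8], [16, 34, 16], [8, 16, 8]].
Applying the same elementary operations to the rows and columns of H produces a congruent diagonal matrix with entries 12, 38/3, 8/19.
That gives 3 positive pivots.
H is positive definite, so the origin is a strict local minimum.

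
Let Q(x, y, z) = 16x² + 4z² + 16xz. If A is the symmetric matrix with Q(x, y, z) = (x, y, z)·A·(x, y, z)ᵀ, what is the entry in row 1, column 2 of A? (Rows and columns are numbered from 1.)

0

The coefficient of x·y in Q is 0. For a symmetric A this equals A[1,2] + A[2,1] = 2·A[1,2].
So A[1,2] = 0/2 = 0.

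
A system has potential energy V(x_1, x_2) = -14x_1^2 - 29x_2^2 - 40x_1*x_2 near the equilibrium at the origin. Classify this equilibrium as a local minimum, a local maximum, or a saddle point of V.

local maximum

The Hessian at the origin is H = [[-28, -40], [-40, -58]].
det H = -28·-58 − (-40)² = 24 > 0 and H[1,1] = -28 < 0, so H is negative definite.
Therefore the origin is a local maximum.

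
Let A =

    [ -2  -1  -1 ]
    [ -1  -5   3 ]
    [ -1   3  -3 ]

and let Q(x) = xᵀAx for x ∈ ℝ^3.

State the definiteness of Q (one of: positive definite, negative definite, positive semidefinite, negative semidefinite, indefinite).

indefinite

An LDLᵀ factorisation of A has diagonal entries -2, -9/2, 2/9.
So there are 1 positive, 2 negative pivots.
Hence Q is indefinite.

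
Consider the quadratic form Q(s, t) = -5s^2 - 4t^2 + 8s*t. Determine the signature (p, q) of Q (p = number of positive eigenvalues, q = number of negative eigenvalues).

Write A = [[-5, 4], [4, -4]].
Row-reducing A symmetrically gives the diagonal entries -5, -4/5.
Counting signs: 2 negative.

(0, 2)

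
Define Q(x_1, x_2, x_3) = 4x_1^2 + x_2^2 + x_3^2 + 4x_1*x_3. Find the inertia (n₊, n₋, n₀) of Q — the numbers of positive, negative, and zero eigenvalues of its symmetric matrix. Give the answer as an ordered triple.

The associated matrix is A = [[4, 0, 2], [0, 1, 0], [2, 0, 1]].
Congruent diagonalization of A (simultaneous row and column reduction) yields pivots 4, 1, 0.
So there are 2 positive, 1 zero pivots.

(2, 0, 1)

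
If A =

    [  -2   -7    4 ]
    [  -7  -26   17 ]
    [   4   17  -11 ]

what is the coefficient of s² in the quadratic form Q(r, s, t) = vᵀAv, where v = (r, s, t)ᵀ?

The coefficient of s² is the diagonal entry A[2,2] = -26.

-26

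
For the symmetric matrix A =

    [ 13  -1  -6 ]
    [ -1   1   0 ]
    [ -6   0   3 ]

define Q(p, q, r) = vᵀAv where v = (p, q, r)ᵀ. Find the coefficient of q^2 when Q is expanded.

The coefficient of q^2 is the diagonal entry A[2,2] = 1.

1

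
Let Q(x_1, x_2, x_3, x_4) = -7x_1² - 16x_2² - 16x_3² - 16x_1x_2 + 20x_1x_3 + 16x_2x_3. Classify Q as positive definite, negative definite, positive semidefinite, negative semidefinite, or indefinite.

negative semidefinite

The associated matrix is A = [[-7, -8, 10, 0], [-8, -16, 8, 0], [10, 8, -16, 0], [0, 0, 0, 0]].
Applying the same elementary operations to the rows and columns of A produces a congruent diagonal matrix with entries -7, -48/7, 0, 0.
Counting signs: 2 negative, 2 zero.
Hence Q is negative semidefinite.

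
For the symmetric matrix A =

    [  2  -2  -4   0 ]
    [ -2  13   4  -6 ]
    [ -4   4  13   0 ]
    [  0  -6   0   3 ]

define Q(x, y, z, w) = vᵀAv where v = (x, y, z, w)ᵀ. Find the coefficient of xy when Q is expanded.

The coefficient of xy is A[1,2] + A[2,1] = 2·(-2) = -4.

-4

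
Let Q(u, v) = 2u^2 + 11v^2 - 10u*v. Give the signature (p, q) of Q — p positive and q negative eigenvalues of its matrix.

Write A = [[2, -5], [-5, 11]].
Row-reducing A symmetrically gives the diagonal entries 2, -3/2.
That gives 1 positive, 1 negative pivots.

(1, 1)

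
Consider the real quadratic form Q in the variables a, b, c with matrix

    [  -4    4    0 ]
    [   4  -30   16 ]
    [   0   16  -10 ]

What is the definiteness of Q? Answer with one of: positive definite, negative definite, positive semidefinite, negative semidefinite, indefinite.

Leading principal minors: Δ_1 = -4, Δ_2 = 104, Δ_3 = -16.
The signs alternate starting with Δ_1 < 0, so by Sylvester's criterion Q is negative definite.

negative definite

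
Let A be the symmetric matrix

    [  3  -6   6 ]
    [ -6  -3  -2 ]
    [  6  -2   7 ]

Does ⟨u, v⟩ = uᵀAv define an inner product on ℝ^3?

Symmetric row and column elimination reduces A to a congruent diagonal form with pivots 3, -15, 5/3.
So there are 2 positive, 1 negative pivots.
Hence Q is indefinite.
⟨·,·⟩ is an inner product exactly when A is positive definite.

no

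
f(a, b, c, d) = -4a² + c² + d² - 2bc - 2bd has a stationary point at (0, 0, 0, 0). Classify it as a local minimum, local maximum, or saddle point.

saddle point

The Hessian at the origin is H = [[-8, 0, 0, 0], [0, 0, -2, -2], [0, -2, 2, 0], [0, -2, 0, 2]].
H is indefinite, so the origin is a saddle point.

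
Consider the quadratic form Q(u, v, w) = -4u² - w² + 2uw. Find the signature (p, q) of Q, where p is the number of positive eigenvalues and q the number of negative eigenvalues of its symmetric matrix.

(0, 2)

The associated matrix is A = [[-4, 0, 1], [0, 0, 0], [1, 0, -1]].
Applying the same elementary operations to the rows and columns of A produces a congruent diagonal matrix with entries -4, 0, -3/4.
That gives 2 negative, 1 zero pivots.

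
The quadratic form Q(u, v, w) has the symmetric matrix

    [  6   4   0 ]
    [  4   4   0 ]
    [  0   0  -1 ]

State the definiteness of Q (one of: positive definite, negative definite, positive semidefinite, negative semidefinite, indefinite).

indefinite

Applying the same elementary operations to the rows and columns of A produces a congruent diagonal matrix with entries 6, 4/3, -1.
That gives 2 positive, 1 negative pivots.
Hence Q is indefinite.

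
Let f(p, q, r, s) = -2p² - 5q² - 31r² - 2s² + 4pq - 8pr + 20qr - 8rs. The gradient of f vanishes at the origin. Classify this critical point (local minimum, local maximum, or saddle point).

The Hessian at the origin is H = [[-4, 4, -8, 0], [4, -10, 20, 0], [-8, 20, -62, -8], [0, 0, -8, -4]].
Row-reducing H symmetrically gives the diagonal entries -4, -6, -22, -12/11.
Counting signs: 4 negative.
H is negative definite, so the origin is a strict local maximum.

local maximum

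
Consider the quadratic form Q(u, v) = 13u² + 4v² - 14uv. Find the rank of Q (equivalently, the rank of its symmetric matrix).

2

The symmetric matrix is A = [[13, -7], [-7, 4]].
Congruent diagonalization of A (simultaneous row and column reduction) yields pivots 13, 3/13.
Counting signs: 2 positive.
The rank is the number of nonzero pivots: 2.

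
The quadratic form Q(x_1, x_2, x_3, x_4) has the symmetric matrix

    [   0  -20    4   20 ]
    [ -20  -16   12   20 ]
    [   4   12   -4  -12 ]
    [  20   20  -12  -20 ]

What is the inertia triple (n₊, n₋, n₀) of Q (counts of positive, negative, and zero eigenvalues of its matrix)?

(2, 1, 1)

By Sylvester's law of inertia any congruent diagonalization of A has 2 positive, 1 negative and 1 zero entries.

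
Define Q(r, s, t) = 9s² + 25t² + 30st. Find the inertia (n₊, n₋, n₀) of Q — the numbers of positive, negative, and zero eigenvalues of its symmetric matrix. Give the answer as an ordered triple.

(1, 0, 2)

Write A = [[0, 0, 0], [0, 9, 15], [0, 15, 25]].
Congruent diagonalization of A (simultaneous row and column reduction) yields pivots 0, 9, 0.
So there are 1 positive, 2 zero pivots.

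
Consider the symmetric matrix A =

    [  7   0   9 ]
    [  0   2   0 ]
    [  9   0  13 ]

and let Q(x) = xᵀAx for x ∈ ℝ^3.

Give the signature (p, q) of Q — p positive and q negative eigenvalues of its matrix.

Applying the same elementary operations to the rows and columns of A produces a congruent diagonal matrix with entries 7, 2, 10/7.
So there are 3 positive pivots.

(3, 0)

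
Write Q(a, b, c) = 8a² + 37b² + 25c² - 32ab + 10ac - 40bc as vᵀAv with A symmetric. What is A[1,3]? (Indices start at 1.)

5

The coefficient of a·c in Q is 10. For a symmetric A this equals A[1,3] + A[3,1] = 2·A[1,3].
So A[1,3] = 10/2 = 5.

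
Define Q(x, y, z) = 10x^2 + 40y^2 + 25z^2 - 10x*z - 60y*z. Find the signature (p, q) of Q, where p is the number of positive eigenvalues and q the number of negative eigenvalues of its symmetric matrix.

(2, 0)

The associated matrix is A = [[10, 0, -5], [0, 40, -30], [-5, -30, 25]].
Row-reducing A symmetrically gives the diagonal entries 10, 40, 0.
Counting signs: 2 positive, 1 zero.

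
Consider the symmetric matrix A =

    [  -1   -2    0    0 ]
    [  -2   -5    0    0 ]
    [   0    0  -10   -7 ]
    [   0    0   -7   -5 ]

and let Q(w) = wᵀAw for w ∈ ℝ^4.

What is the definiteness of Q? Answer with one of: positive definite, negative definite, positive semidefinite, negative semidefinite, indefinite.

Symmetric row and column elimination reduces A to a congruent diagonal form with pivots -1, -1, -10, -1/10.
So there are 4 negative pivots.
Hence Q is negative definite.

negative definite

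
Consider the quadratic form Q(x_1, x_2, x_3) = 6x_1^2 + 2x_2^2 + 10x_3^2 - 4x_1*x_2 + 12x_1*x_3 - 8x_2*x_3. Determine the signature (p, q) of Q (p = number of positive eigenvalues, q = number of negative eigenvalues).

The associated matrix is A = [[6, -2, 6], [-2, 2, -4], [6, -4, 10]].
Applying the same elementary operations to the rows and columns of A produces a congruent diagonal matrix with entries 6, 4/3, 1.
Counting signs: 3 positive.

(3, 0)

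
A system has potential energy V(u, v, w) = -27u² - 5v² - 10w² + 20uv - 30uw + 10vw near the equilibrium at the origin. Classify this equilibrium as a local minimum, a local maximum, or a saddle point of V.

The Hessian at the origin is H = [[-54, 20, -30], [20, -10, 10], [-30, 10, -20]].
Symmetric row and column elimination reduces H to a congruent diagonal form with pivots -54, -70/27, -20/7.
Counting signs: 3 negative.
H is negative definite, so the origin is a strict local maximum.

local maximum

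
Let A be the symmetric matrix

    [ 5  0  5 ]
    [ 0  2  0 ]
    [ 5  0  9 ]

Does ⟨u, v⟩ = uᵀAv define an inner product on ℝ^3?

Applying the same elementary operations to the rows and columns of A produces a congruent diagonal matrix with entries 5, 2, 4.
That gives 3 positive pivots.
Hence Q is positive definite.
⟨·,·⟩ is an inner product exactly when A is positive definite.

yes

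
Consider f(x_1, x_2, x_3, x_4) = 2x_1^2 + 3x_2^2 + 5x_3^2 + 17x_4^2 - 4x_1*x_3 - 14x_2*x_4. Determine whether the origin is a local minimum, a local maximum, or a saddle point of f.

The Hessian at the origin is H = [[4, 0, -4, 0], [0, 6, 0, -14], [-4, 0, 10, 0], [0, -14, 0, 34]].
An LDLᵀ factorisation of H has diagonal entries 4, 6, 6, 4/3.
Counting signs: 4 positive.
H is positive definite, so the origin is a strict local minimum.

local minimum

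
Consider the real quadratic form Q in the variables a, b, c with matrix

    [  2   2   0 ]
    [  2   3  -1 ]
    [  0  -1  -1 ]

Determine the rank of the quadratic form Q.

Applying the same elementary operations to the rows and columns of A produces a congruent diagonal matrix with entries 2, 1, -2.
That gives 2 positive, 1 negative pivots.
The rank is the number of nonzero pivots: 3.

3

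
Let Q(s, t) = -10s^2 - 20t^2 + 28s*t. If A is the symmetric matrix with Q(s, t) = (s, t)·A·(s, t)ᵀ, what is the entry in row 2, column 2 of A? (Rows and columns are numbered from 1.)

-20

The coefficient of t^2 in Q is -20, and that is exactly A[2,2].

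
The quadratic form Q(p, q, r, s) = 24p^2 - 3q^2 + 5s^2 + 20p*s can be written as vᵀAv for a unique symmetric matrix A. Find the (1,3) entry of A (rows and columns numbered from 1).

The coefficient of p·r in Q is 0. For a symmetric A this equals A[1,3] + A[3,1] = 2·A[1,3].
So A[1,3] = 0/2 = 0.

0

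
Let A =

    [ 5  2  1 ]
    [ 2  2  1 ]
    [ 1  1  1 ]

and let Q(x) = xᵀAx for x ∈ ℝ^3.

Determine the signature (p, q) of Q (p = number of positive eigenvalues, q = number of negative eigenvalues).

(3, 0)

An LDLᵀ factorisation of A has diagonal entries 5, 6/5, 1/2.
Counting signs: 3 positive.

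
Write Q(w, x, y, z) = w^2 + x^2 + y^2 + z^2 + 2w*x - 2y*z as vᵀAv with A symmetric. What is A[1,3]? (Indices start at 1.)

The coefficient of w·y in Q is 0. For a symmetric A this equals A[1,3] + A[3,1] = 2·A[1,3].
So A[1,3] = 0/2 = 0.

0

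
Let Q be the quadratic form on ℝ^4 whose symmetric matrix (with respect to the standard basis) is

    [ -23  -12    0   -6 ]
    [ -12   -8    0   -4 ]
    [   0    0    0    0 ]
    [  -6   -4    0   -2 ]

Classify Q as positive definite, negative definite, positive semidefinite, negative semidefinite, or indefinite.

Symmetric row and column elimination reduces A to a congruent diagonal form with pivots -23, -40/23, 0, 0.
So there are 2 negative, 2 zero pivots.
Hence Q is negative semidefinite.

negative semidefinite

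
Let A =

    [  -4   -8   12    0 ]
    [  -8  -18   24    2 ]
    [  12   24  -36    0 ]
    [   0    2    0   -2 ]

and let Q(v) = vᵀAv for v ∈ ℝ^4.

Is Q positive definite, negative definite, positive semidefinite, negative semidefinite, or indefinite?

Row-reducing A symmetrically gives the diagonal entries -4, -2, 0, 0.
So there are 2 negative, 2 zero pivots.
Hence Q is negative semidefinite.

negative semidefinite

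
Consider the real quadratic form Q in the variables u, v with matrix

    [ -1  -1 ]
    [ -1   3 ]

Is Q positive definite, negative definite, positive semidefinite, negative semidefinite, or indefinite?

For the 2×2 matrix [[-1, -1], [-1, 3]]: det = -1·3 − (-1)² = -4, trace = 2.
det < 0 so the eigenvalues have opposite signs; the form is indefinite.

indefinite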